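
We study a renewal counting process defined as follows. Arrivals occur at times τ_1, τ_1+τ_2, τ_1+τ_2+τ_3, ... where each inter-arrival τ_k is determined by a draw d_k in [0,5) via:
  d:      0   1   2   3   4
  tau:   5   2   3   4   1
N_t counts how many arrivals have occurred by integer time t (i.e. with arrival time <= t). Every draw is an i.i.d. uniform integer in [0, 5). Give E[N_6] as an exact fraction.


Inter-arrival values over d=0..4: [5, 2, 3, 4, 1]
Each d has probability 1/5, so the pmf of τ is: f(1) = 1/5, f(2) = 1/5, f(3) = 1/5, f(4) = 1/5, f(5) = 1/5
Renewal equation for m(n) = E[N_n]: condition on τ_1 = k (if k <= n, one arrival plus a fresh copy on the remaining n−k steps): m(n) = F(n) + Σ_{k<=n} f(k)·m(n−k), where F(n) = P(τ <= n) and m(0) = 0
m(1) = F(1) = 1/5
m(2) = F(2) + f(1)·m(1) = 2/5 + 1/5·1/5 = 11/25
m(3) = F(3) + f(1)·m(2) + f(2)·m(1) = 3/5 + 1/5·11/25 + 1/5·1/5 = 91/125
m(4) = F(4) + f(1)·m(3) + f(2)·m(2) + f(3)·m(1) = 4/5 + 1/5·91/125 + 1/5·11/25 + 1/5·1/5 = 671/625
m(5) = F(5) + f(1)·m(4) + f(2)·m(3) + f(3)·m(2) + f(4)·m(1) = 1 + 1/5·671/625 + 1/5·91/125 + 1/5·11/25 + 1/5·1/5 = 4651/3125
m(6) = F(6) + f(1)·m(5) + f(2)·m(4) + f(3)·m(3) + f(4)·m(2) + f(5)·m(1) = 1 + 1/5·4651/3125 + 1/5·671/625 + 1/5·91/125 + 1/5·11/25 + 1/5·1/5 = 27906/15625
E[N_6] = m(6) = 27906/15625

27906/15625


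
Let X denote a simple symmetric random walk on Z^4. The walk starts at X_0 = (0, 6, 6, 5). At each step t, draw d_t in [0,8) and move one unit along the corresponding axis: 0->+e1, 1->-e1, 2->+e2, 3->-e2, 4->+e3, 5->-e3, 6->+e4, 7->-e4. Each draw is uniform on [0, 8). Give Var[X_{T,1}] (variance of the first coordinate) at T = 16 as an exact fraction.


Outcome values over d=0..7: [1, -1, 0, 0, 0, 0, 0, 0]
Σy = 0, Σy² = 2, M = 8
μ = 0/8 = 0,  σ² = 2/8 − (0)² = 1/4
Independent increments: Var[X_16] = 16·σ² = 16·(1/4) = 4

4


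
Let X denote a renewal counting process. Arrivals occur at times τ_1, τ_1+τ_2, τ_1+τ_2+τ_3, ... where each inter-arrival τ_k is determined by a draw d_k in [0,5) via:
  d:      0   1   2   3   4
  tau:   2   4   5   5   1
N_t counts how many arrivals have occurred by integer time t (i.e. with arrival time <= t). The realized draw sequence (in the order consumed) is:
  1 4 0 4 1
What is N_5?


draw d_1=1: τ_1=4, arrival time A_1=4
draw d_2=4: τ_2=1, arrival time A_2=5
draw d_3=0: τ_3=2, arrival time A_3=7
draw d_4=4: τ_4=1, arrival time A_4=8
draw d_5=1: τ_5=4, arrival time A_5=12
N_t over t=0..5: 0:0 1:0 2:0 3:0 4:1 5:2

2


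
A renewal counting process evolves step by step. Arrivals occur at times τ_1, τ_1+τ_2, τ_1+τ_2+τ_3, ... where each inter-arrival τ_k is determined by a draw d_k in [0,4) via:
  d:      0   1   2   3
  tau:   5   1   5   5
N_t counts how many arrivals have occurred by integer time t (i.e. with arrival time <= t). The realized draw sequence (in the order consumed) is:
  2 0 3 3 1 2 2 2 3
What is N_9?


1

draw d_1=2: τ_1=5, arrival time A_1=5
draw d_2=0: τ_2=5, arrival time A_2=10
draw d_3=3: τ_3=5, arrival time A_3=15
draw d_4=3: τ_4=5, arrival time A_4=20
draw d_5=1: τ_5=1, arrival time A_5=21
draw d_6=2: τ_6=5, arrival time A_6=26
draw d_7=2: τ_7=5, arrival time A_7=31
draw d_8=2: τ_8=5, arrival time A_8=36
draw d_9=3: τ_9=5, arrival time A_9=41
N_t over t=0..9: 0:0 1:0 2:0 3:0 4:0 5:1 6:1 7:1 8:1 9:1


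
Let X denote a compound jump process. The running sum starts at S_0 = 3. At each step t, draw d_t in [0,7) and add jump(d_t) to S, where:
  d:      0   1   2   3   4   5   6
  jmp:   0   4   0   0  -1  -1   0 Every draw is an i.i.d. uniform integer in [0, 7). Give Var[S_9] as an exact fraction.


Outcome values over d=0..6: [0, 4, 0, 0, -1, -1, 0]
Σy = 2, Σy² = 18, M = 7
μ = 2/7 = 2/7,  σ² = 18/7 − (2/7)² = 122/49
Independent increments: Var[S_9] = 9·σ² = 9·(122/49) = 1098/49

1098/49


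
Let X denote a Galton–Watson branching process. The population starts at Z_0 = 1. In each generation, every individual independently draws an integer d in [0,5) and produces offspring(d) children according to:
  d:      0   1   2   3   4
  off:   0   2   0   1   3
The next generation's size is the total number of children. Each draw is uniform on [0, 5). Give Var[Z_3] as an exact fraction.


Outcome values over d=0..4: [0, 2, 0, 1, 3]
Σy = 6, Σy² = 14, M = 5
μ = 6/5 = 6/5,  σ² = 14/5 − (6/5)² = 34/25
V_0 = 0, E_0 = 1
V_1 = 34/25·E_0 + (6/5)²·V_0 = 34/25;  E_1 = 6/5
V_2 = 34/25·E_1 + (6/5)²·V_1 = 2244/625;  E_2 = 36/25
V_3 = 34/25·E_2 + (6/5)²·V_2 = 111384/15625;  E_3 = 216/125

111384/15625


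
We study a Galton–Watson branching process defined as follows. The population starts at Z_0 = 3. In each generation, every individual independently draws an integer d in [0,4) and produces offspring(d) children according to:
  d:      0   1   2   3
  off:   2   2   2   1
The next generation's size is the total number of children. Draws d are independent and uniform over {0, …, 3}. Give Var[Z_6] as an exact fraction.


Outcome values over d=0..3: [2, 2, 2, 1]
Σy = 7, Σy² = 13, M = 4
μ = 7/4 = 7/4,  σ² = 13/4 − (7/4)² = 3/16
V_0 = 0, E_0 = 3
V_1 = 3/16·E_0 + (7/4)²·V_0 = 9/16;  E_1 = 21/4
V_2 = 3/16·E_1 + (7/4)²·V_1 = 693/256;  E_2 = 147/16
V_3 = 3/16·E_2 + (7/4)²·V_2 = 41013/4096;  E_3 = 1029/64
V_4 = 3/16·E_3 + (7/4)²·V_3 = 2207205/65536;  E_4 = 7203/256
V_5 = 3/16·E_4 + (7/4)²·V_4 = 113684949/1048576;  E_5 = 50421/1024
V_6 = 3/16·E_5 + (7/4)²·V_5 = 5725455813/16777216;  E_6 = 352947/4096

5725455813/16777216


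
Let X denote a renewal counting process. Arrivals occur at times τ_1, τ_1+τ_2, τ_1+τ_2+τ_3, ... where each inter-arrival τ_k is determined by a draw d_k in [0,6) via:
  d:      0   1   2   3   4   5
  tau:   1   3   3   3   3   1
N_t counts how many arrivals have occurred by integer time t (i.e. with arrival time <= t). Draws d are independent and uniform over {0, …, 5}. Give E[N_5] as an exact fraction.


Inter-arrival values over d=0..5: [1, 3, 3, 3, 3, 1]
Each d has probability 1/6, so the pmf of τ is: f(1) = 1/3, f(3) = 2/3
Renewal equation for m(n) = E[N_n]: condition on τ_1 = k (if k <= n, one arrival plus a fresh copy on the remaining n−k steps): m(n) = F(n) + Σ_{k<=n} f(k)·m(n−k), where F(n) = P(τ <= n) and m(0) = 0
m(1) = F(1) = 1/3
m(2) = F(2) + f(1)·m(1) = 1/3 + 1/3·1/3 = 4/9
m(3) = F(3) + f(1)·m(2) = 1 + 1/3·4/9 = 31/27
m(4) = F(4) + f(1)·m(3) + f(3)·m(1) = 1 + 1/3·31/27 + 2/3·1/3 = 130/81
m(5) = F(5) + f(1)·m(4) + f(3)·m(2) = 1 + 1/3·130/81 + 2/3·4/9 = 445/243
E[N_5] = m(5) = 445/243

445/243


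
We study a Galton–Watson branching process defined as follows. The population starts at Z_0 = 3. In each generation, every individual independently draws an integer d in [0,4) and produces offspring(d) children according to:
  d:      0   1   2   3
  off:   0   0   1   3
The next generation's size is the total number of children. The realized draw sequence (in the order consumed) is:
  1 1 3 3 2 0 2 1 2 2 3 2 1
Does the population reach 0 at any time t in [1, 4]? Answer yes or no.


gen 0: Z_0=3, draws=[1, 1, 3], offspring=[0, 0, 3], Z_1=3
gen 1: Z_1=3, draws=[3, 2, 0], offspring=[3, 1, 0], Z_2=4
gen 2: Z_2=4, draws=[2, 1, 2, 2], offspring=[1, 0, 1, 1], Z_3=3
gen 3: Z_3=3, draws=[3, 2, 1], offspring=[3, 1, 0], Z_4=4

no


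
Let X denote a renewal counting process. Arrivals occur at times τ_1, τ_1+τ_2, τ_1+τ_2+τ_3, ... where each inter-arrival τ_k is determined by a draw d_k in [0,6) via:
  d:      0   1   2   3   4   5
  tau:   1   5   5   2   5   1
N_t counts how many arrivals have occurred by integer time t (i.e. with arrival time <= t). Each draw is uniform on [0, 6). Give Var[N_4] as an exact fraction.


Inter-arrival values over d=0..5: [1, 5, 5, 2, 5, 1]
Each d has probability 1/6, so the pmf of τ is: f(1) = 1/3, f(2) = 1/6, f(5) = 1/2
Let p_n(j) = P(N_n = j), with p_0 = [1]. Condition on τ_1: p_n(0) = P(τ > n), and for j >= 1, p_n(j) = Σ_{k<=n} f(k)·p_{n−k}(j−1)
p_1 = [2/3, 1/3]  (j = 0..1)
p_2 = [1/2, 7/18, 1/9]  (j = 0..2)
p_3 = [1/2, 5/18, 5/27, 1/27]  (j = 0..3)
p_4 = [1/2, 1/4, 17/108, 13/162, 1/81]  (j = 0..4)
E[N_4] = Σ j·p_4(j) = 277/324;  E[N_4²] = Σ j²·p_4(j) = 583/324
Var[N_4] = 583/324 − (277/324)² = 112163/104976

112163/104976


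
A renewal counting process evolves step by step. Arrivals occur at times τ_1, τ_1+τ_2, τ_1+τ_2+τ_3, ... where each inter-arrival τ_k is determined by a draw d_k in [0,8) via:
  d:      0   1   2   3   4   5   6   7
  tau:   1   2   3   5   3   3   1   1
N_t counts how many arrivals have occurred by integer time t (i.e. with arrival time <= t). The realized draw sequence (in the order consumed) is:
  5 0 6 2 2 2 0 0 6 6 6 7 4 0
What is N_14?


6

draw d_1=5: τ_1=3, arrival time A_1=3
draw d_2=0: τ_2=1, arrival time A_2=4
draw d_3=6: τ_3=1, arrival time A_3=5
draw d_4=2: τ_4=3, arrival time A_4=8
draw d_5=2: τ_5=3, arrival time A_5=11
draw d_6=2: τ_6=3, arrival time A_6=14
draw d_7=0: τ_7=1, arrival time A_7=15
draw d_8=0: τ_8=1, arrival time A_8=16
draw d_9=6: τ_9=1, arrival time A_9=17
draw d_10=6: τ_10=1, arrival time A_10=18
draw d_11=6: τ_11=1, arrival time A_11=19
draw d_12=7: τ_12=1, arrival time A_12=20
draw d_13=4: τ_13=3, arrival time A_13=23
draw d_14=0: τ_14=1, arrival time A_14=24
N_t over t=0..14: 0:0 1:0 2:0 3:1 4:2 5:3 6:3 7:3 8:4 9:4 10:4 11:5 12:5 13:5 14:6


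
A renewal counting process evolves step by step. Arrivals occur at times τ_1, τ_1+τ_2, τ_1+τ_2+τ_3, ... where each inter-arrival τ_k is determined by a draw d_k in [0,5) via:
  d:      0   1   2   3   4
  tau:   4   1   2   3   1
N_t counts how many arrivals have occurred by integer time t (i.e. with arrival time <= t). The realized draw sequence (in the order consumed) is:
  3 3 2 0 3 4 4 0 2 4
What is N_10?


draw d_1=3: τ_1=3, arrival time A_1=3
draw d_2=3: τ_2=3, arrival time A_2=6
draw d_3=2: τ_3=2, arrival time A_3=8
draw d_4=0: τ_4=4, arrival time A_4=12
draw d_5=3: τ_5=3, arrival time A_5=15
draw d_6=4: τ_6=1, arrival time A_6=16
draw d_7=4: τ_7=1, arrival time A_7=17
draw d_8=0: τ_8=4, arrival time A_8=21
draw d_9=2: τ_9=2, arrival time A_9=23
draw d_10=4: τ_10=1, arrival time A_10=24
N_t over t=0..10: 0:0 1:0 2:0 3:1 4:1 5:1 6:2 7:2 8:3 9:3 10:3

3


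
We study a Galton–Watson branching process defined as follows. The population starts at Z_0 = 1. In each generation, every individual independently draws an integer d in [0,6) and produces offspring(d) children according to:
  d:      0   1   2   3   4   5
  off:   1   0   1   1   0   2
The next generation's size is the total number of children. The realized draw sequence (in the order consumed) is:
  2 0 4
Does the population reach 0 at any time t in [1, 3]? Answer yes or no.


yes

gen 0: Z_0=1, draws=[2], offspring=[1], Z_1=1
gen 1: Z_1=1, draws=[0], offspring=[1], Z_2=1
gen 2: Z_2=1, draws=[4], offspring=[0], Z_3=0


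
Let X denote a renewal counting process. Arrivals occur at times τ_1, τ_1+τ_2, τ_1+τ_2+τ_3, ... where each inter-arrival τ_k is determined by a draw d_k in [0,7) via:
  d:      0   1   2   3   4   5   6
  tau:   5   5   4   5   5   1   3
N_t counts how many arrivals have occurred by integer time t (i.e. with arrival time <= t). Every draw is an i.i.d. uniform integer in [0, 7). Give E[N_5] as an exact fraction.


18726/16807

Inter-arrival values over d=0..6: [5, 5, 4, 5, 5, 1, 3]
Each d has probability 1/7, so the pmf of τ is: f(1) = 1/7, f(3) = 1/7, f(4) = 1/7, f(5) = 4/7
Renewal equation for m(n) = E[N_n]: condition on τ_1 = k (if k <= n, one arrival plus a fresh copy on the remaining n−k steps): m(n) = F(n) + Σ_{k<=n} f(k)·m(n−k), where F(n) = P(τ <= n) and m(0) = 0
m(1) = F(1) = 1/7
m(2) = F(2) + f(1)·m(1) = 1/7 + 1/7·1/7 = 8/49
m(3) = F(3) + f(1)·m(2) = 2/7 + 1/7·8/49 = 106/343
m(4) = F(4) + f(1)·m(3) + f(3)·m(1) = 3/7 + 1/7·106/343 + 1/7·1/7 = 1184/2401
m(5) = F(5) + f(1)·m(4) + f(3)·m(2) + f(4)·m(1) = 1 + 1/7·1184/2401 + 1/7·8/49 + 1/7·1/7 = 18726/16807
E[N_5] = m(5) = 18726/16807


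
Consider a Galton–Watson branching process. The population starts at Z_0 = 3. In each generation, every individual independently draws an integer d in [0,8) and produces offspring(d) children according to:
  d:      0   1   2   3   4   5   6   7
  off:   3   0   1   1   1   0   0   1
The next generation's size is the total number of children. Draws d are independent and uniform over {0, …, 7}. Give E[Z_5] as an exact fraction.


Outcome values over d=0..7: [3, 0, 1, 1, 1, 0, 0, 1]
Σy = 7, Σy² = 13, M = 8
μ = 7/8 = 7/8,  σ² = 13/8 − (7/8)² = 55/64
E[Z_0] = 3
E[Z_1] = 7/8·E[Z_0] = 21/8
E[Z_2] = 7/8·E[Z_1] = 147/64
E[Z_3] = 7/8·E[Z_2] = 1029/512
E[Z_4] = 7/8·E[Z_3] = 7203/4096
E[Z_5] = 7/8·E[Z_4] = 50421/32768

50421/32768


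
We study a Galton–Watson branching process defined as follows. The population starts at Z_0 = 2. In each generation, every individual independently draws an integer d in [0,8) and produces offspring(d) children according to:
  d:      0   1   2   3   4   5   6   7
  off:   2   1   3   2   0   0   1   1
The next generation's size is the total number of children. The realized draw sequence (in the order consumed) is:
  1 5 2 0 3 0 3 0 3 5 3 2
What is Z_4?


11

gen 0: Z_0=2, draws=[1, 5], offspring=[1, 0], Z_1=1
gen 1: Z_1=1, draws=[2], offspring=[3], Z_2=3
gen 2: Z_2=3, draws=[0, 3, 0], offspring=[2, 2, 2], Z_3=6
gen 3: Z_3=6, draws=[3, 0, 3, 5, 3, 2], offspring=[2, 2, 2, 0, 2, 3], Z_4=11


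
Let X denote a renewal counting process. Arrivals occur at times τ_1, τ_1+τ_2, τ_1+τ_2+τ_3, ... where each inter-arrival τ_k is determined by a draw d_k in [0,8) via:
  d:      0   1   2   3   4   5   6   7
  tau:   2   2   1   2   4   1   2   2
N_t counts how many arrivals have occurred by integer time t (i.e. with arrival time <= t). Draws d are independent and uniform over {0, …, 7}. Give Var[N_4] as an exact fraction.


24207/65536

Inter-arrival values over d=0..7: [2, 2, 1, 2, 4, 1, 2, 2]
Each d has probability 1/8, so the pmf of τ is: f(1) = 1/4, f(2) = 5/8, f(4) = 1/8
Let p_n(j) = P(N_n = j), with p_0 = [1]. Condition on τ_1: p_n(0) = P(τ > n), and for j >= 1, p_n(j) = Σ_{k<=n} f(k)·p_{n−k}(j−1)
p_1 = [3/4, 1/4]  (j = 0..1)
p_2 = [1/8, 13/16, 1/16]  (j = 0..2)
p_3 = [1/8, 1/2, 23/64, 1/64]  (j = 0..3)
p_4 = [0, 15/64, 81/128, 33/256, 1/256]  (j = 0..4)
E[N_4] = Σ j·p_4(j) = 487/256;  E[N_4²] = Σ j²·p_4(j) = 1021/256
Var[N_4] = 1021/256 − (487/256)² = 24207/65536


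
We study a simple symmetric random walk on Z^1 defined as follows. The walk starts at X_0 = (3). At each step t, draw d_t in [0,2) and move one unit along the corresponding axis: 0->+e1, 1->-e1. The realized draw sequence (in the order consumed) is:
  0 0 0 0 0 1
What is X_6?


(7)

t=0: X=(3), d=0 → +e1, X_1=(4)
t=1: X=(4), d=0 → +e1, X_2=(5)
t=2: X=(5), d=0 → +e1, X_3=(6)
t=3: X=(6), d=0 → +e1, X_4=(7)
t=4: X=(7), d=0 → +e1, X_5=(8)
t=5: X=(8), d=1 → -e1, X_6=(7)


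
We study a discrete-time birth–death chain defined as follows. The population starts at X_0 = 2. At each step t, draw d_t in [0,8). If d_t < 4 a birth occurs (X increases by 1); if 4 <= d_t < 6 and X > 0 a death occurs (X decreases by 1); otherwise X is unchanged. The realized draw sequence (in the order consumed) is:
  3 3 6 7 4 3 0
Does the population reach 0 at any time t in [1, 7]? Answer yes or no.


t=0: X=2, d=3 → birth, X_1=3
t=1: X=3, d=3 → birth, X_2=4
t=2: X=4, d=6 → hold, X_3=4
t=3: X=4, d=7 → hold, X_4=4
t=4: X=4, d=4 → death, X_5=3
t=5: X=3, d=3 → birth, X_6=4
t=6: X=4, d=0 → birth, X_7=5

no


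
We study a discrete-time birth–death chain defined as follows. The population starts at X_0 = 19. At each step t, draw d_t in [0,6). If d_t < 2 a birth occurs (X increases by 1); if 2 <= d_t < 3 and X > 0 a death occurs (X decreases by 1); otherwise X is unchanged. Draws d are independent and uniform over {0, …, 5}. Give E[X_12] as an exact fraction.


21

X can drop by at most 1 per step and X_0 = 19 > T = 12, so X_t >= 19 − t >= 7 > 0 for every t <= 12: the floor at 0 (the 'and X > 0' condition) never binds. Hence X_12 = X_0 + Σ_{t<12} Y_t with i.i.d. increments Y_t = y(d_t) ∈ {+1, −1, 0}.
Outcome values over d=0..5: [1, 1, -1, 0, 0, 0]
Σy = 1, Σy² = 3, M = 6
μ = 1/6 = 1/6,  σ² = 3/6 − (1/6)² = 17/36
E[X_12] = 19 + 12·(1/6) = 21


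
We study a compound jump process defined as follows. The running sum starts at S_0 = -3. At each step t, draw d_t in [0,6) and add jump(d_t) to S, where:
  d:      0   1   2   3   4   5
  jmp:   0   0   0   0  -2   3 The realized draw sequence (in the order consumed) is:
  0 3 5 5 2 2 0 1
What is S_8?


3

t=0: S=-3, d=0, jump=0, S_1=-3
t=1: S=-3, d=3, jump=0, S_2=-3
t=2: S=-3, d=5, jump=3, S_3=0
t=3: S=0, d=5, jump=3, S_4=3
t=4: S=3, d=2, jump=0, S_5=3
t=5: S=3, d=2, jump=0, S_6=3
t=6: S=3, d=0, jump=0, S_7=3
t=7: S=3, d=1, jump=0, S_8=3


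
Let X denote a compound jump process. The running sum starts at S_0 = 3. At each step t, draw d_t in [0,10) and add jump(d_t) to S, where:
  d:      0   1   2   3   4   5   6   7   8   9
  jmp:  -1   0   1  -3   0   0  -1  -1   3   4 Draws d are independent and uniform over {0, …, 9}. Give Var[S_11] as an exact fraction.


1034/25

Outcome values over d=0..9: [-1, 0, 1, -3, 0, 0, -1, -1, 3, 4]
Σy = 2, Σy² = 38, M = 10
μ = 2/10 = 1/5,  σ² = 38/10 − (1/5)² = 94/25
Independent increments: Var[S_11] = 11·σ² = 11·(94/25) = 1034/25


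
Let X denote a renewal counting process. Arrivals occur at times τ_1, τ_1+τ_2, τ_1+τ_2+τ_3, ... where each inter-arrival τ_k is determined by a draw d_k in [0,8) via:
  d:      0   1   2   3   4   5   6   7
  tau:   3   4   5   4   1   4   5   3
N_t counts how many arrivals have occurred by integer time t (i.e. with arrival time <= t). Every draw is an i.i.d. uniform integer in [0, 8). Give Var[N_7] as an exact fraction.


Inter-arrival values over d=0..7: [3, 4, 5, 4, 1, 4, 5, 3]
Each d has probability 1/8, so the pmf of τ is: f(1) = 1/8, f(3) = 1/4, f(4) = 3/8, f(5) = 1/4
Let p_n(j) = P(N_n = j), with p_0 = [1]. Condition on τ_1: p_n(0) = P(τ > n), and for j >= 1, p_n(j) = Σ_{k<=n} f(k)·p_{n−k}(j−1)
p_1 = [7/8, 1/8]  (j = 0..1)
p_2 = [7/8, 7/64, 1/64]  (j = 0..2)
p_3 = [5/8, 23/64, 7/512, 1/512]  (j = 0..3)
p_4 = [1/4, 43/64, 39/512, 7/4096, 1/4096]  (j = 0..4)
p_5 = [0, 53/64, 81/512, 55/4096, 7/32768, 1/32768]  (j = 0..5)
p_6 = [0, 45/64, 17/64, 119/4096, 71/32768, 7/262144, 1/262144]  (j = 0..6)
p_7 = [0, 33/64, 107/256, 251/4096, 157/32768, 87/262144, 7/2097152, 1/2097152]  (j = 0..7)
E[N_7] = Σ j·p_7(j) = 3263689/2097152;  E[N_7²] = Σ j²·p_7(j) = 5922597/2097152
Var[N_7] = 5922597/2097152 − (3263689/2097152)² = 1768920255023/4398046511104

1768920255023/4398046511104


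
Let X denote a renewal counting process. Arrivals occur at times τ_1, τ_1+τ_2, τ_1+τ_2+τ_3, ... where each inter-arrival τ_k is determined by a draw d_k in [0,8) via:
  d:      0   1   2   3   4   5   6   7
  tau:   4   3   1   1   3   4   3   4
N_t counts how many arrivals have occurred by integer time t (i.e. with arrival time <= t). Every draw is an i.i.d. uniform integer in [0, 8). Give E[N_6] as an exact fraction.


Inter-arrival values over d=0..7: [4, 3, 1, 1, 3, 4, 3, 4]
Each d has probability 1/8, so the pmf of τ is: f(1) = 1/4, f(3) = 3/8, f(4) = 3/8
Renewal equation for m(n) = E[N_n]: condition on τ_1 = k (if k <= n, one arrival plus a fresh copy on the remaining n−k steps): m(n) = F(n) + Σ_{k<=n} f(k)·m(n−k), where F(n) = P(τ <= n) and m(0) = 0
m(1) = F(1) = 1/4
m(2) = F(2) + f(1)·m(1) = 1/4 + 1/4·1/4 = 5/16
m(3) = F(3) + f(1)·m(2) = 5/8 + 1/4·5/16 = 45/64
m(4) = F(4) + f(1)·m(3) + f(3)·m(1) = 1 + 1/4·45/64 + 3/8·1/4 = 325/256
m(5) = F(5) + f(1)·m(4) + f(3)·m(2) + f(4)·m(1) = 1 + 1/4·325/256 + 3/8·5/16 + 3/8·1/4 = 1565/1024
m(6) = F(6) + f(1)·m(5) + f(3)·m(3) + f(4)·m(2) = 1 + 1/4·1565/1024 + 3/8·45/64 + 3/8·5/16 = 7221/4096
E[N_6] = m(6) = 7221/4096

7221/4096


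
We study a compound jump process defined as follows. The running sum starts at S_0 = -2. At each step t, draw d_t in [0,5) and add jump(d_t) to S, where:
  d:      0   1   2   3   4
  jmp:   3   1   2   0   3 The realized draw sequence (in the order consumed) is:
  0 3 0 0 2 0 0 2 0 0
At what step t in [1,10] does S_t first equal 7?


t=0: S=-2, d=0, jump=3, S_1=1
t=1: S=1, d=3, jump=0, S_2=1
t=2: S=1, d=0, jump=3, S_3=4
t=3: S=4, d=0, jump=3, S_4=7
t=4: S=7, d=2, jump=2, S_5=9
t=5: S=9, d=0, jump=3, S_6=12
t=6: S=12, d=0, jump=3, S_7=15
t=7: S=15, d=2, jump=2, S_8=17
t=8: S=17, d=0, jump=3, S_9=20
t=9: S=20, d=0, jump=3, S_10=23

4


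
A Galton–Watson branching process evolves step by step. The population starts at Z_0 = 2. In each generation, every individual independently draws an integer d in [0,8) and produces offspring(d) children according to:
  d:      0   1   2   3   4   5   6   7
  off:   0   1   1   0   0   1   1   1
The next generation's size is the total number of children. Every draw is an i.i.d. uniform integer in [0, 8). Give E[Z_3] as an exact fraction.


Outcome values over d=0..7: [0, 1, 1, 0, 0, 1, 1, 1]
Σy = 5, Σy² = 5, M = 8
μ = 5/8 = 5/8,  σ² = 5/8 − (5/8)² = 15/64
E[Z_0] = 2
E[Z_1] = 5/8·E[Z_0] = 5/4
E[Z_2] = 5/8·E[Z_1] = 25/32
E[Z_3] = 5/8·E[Z_2] = 125/256

125/256


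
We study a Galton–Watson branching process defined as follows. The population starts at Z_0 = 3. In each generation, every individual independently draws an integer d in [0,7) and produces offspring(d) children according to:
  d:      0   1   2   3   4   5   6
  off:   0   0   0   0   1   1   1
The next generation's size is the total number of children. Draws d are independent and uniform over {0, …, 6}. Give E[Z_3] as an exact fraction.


81/343

Outcome values over d=0..6: [0, 0, 0, 0, 1, 1, 1]
Σy = 3, Σy² = 3, M = 7
μ = 3/7 = 3/7,  σ² = 3/7 − (3/7)² = 12/49
E[Z_0] = 3
E[Z_1] = 3/7·E[Z_0] = 9/7
E[Z_2] = 3/7·E[Z_1] = 27/49
E[Z_3] = 3/7·E[Z_2] = 81/343


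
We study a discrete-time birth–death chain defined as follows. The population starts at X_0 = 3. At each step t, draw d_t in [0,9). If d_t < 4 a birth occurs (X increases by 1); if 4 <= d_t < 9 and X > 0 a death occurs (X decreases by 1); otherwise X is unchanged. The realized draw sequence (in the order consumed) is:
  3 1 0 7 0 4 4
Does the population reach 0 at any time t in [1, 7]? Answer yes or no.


no

t=0: X=3, d=3 → birth, X_1=4
t=1: X=4, d=1 → birth, X_2=5
t=2: X=5, d=0 → birth, X_3=6
t=3: X=6, d=7 → death, X_4=5
t=4: X=5, d=0 → birth, X_5=6
t=5: X=6, d=4 → death, X_6=5
t=6: X=5, d=4 → death, X_7=4


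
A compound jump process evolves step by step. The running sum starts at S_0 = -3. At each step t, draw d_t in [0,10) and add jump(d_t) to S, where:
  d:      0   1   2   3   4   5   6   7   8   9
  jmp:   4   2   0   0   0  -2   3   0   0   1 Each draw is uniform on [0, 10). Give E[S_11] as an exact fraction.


Outcome values over d=0..9: [4, 2, 0, 0, 0, -2, 3, 0, 0, 1]
Σy = 8, Σy² = 34, M = 10
μ = 8/10 = 4/5,  σ² = 34/10 − (4/5)² = 69/25
E[S_11] = -3 + 11·(4/5) = 29/5

29/5


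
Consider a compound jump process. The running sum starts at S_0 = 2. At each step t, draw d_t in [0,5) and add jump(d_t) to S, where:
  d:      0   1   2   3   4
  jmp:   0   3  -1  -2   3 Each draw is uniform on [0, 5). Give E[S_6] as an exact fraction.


28/5

Outcome values over d=0..4: [0, 3, -1, -2, 3]
Σy = 3, Σy² = 23, M = 5
μ = 3/5 = 3/5,  σ² = 23/5 − (3/5)² = 106/25
E[S_6] = 2 + 6·(3/5) = 28/5


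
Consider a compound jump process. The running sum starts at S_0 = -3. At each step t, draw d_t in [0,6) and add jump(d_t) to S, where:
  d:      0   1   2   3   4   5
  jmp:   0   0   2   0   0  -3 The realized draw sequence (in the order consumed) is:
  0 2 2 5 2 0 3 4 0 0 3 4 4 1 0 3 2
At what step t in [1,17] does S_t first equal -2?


t=0: S=-3, d=0, jump=0, S_1=-3
t=1: S=-3, d=2, jump=2, S_2=-1
t=2: S=-1, d=2, jump=2, S_3=1
t=3: S=1, d=5, jump=-3, S_4=-2
t=4: S=-2, d=2, jump=2, S_5=0
t=5: S=0, d=0, jump=0, S_6=0
t=6: S=0, d=3, jump=0, S_7=0
t=7: S=0, d=4, jump=0, S_8=0
t=8: S=0, d=0, jump=0, S_9=0
t=9: S=0, d=0, jump=0, S_10=0
t=10: S=0, d=3, jump=0, S_11=0
t=11: S=0, d=4, jump=0, S_12=0
t=12: S=0, d=4, jump=0, S_13=0
t=13: S=0, d=1, jump=0, S_14=0
t=14: S=0, d=0, jump=0, S_15=0
t=15: S=0, d=3, jump=0, S_16=0
t=16: S=0, d=2, jump=2, S_17=2

4


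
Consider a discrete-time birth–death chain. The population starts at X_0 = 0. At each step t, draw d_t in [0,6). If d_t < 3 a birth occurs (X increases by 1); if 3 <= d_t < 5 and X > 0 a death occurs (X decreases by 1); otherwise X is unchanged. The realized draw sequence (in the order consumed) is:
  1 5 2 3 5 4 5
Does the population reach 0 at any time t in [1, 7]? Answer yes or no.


yes

t=0: X=0, d=1 → birth, X_1=1
t=1: X=1, d=5 → hold, X_2=1
t=2: X=1, d=2 → birth, X_3=2
t=3: X=2, d=3 → death, X_4=1
t=4: X=1, d=5 → hold, X_5=1
t=5: X=1, d=4 → death, X_6=0
t=6: X=0, d=5 → hold, X_7=0


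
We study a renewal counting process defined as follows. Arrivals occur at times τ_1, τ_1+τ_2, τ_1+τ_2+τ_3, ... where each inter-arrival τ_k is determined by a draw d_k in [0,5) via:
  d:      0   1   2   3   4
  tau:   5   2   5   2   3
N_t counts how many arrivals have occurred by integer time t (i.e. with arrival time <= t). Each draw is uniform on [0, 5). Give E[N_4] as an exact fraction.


19/25

Inter-arrival values over d=0..4: [5, 2, 5, 2, 3]
Each d has probability 1/5, so the pmf of τ is: f(2) = 2/5, f(3) = 1/5, f(5) = 2/5
Renewal equation for m(n) = E[N_n]: condition on τ_1 = k (if k <= n, one arrival plus a fresh copy on the remaining n−k steps): m(n) = F(n) + Σ_{k<=n} f(k)·m(n−k), where F(n) = P(τ <= n) and m(0) = 0
m(1) = F(1) = 0
m(2) = F(2) = 2/5
m(3) = F(3) = 3/5
m(4) = F(4) + f(2)·m(2) = 3/5 + 2/5·2/5 = 19/25
E[N_4] = m(4) = 19/25


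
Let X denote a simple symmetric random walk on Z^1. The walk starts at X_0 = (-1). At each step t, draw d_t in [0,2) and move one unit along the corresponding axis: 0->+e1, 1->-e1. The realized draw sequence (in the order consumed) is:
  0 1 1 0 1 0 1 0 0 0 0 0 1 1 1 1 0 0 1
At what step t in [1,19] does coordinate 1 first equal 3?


12

t=0: X=(-1), d=0 → +e1, X_1=(0)
t=1: X=(0), d=1 → -e1, X_2=(-1)
t=2: X=(-1), d=1 → -e1, X_3=(-2)
t=3: X=(-2), d=0 → +e1, X_4=(-1)
t=4: X=(-1), d=1 → -e1, X_5=(-2)
t=5: X=(-2), d=0 → +e1, X_6=(-1)
t=6: X=(-1), d=1 → -e1, X_7=(-2)
t=7: X=(-2), d=0 → +e1, X_8=(-1)
t=8: X=(-1), d=0 → +e1, X_9=(0)
t=9: X=(0), d=0 → +e1, X_10=(1)
t=10: X=(1), d=0 → +e1, X_11=(2)
t=11: X=(2), d=0 → +e1, X_12=(3)
t=12: X=(3), d=1 → -e1, X_13=(2)
t=13: X=(2), d=1 → -e1, X_14=(1)
t=14: X=(1), d=1 → -e1, X_15=(0)
t=15: X=(0), d=1 → -e1, X_16=(-1)
t=16: X=(-1), d=0 → +e1, X_17=(0)
t=17: X=(0), d=0 → +e1, X_18=(1)
t=18: X=(1), d=1 → -e1, X_19=(0)


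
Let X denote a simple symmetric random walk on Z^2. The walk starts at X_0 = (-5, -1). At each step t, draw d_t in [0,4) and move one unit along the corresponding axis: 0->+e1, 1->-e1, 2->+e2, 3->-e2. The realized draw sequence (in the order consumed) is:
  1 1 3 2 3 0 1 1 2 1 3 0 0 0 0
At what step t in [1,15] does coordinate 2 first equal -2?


3

t=0: X=(-5, -1), d=1 → -e1, X_1=(-6, -1)
t=1: X=(-6, -1), d=1 → -e1, X_2=(-7, -1)
t=2: X=(-7, -1), d=3 → -e2, X_3=(-7, -2)
t=3: X=(-7, -2), d=2 → +e2, X_4=(-7, -1)
t=4: X=(-7, -1), d=3 → -e2, X_5=(-7, -2)
t=5: X=(-7, -2), d=0 → +e1, X_6=(-6, -2)
t=6: X=(-6, -2), d=1 → -e1, X_7=(-7, -2)
t=7: X=(-7, -2), d=1 → -e1, X_8=(-8, -2)
t=8: X=(-8, -2), d=2 → +e2, X_9=(-8, -1)
t=9: X=(-8, -1), d=1 → -e1, X_10=(-9, -1)
t=10: X=(-9, -1), d=3 → -e2, X_11=(-9, -2)
t=11: X=(-9, -2), d=0 → +e1, X_12=(-8, -2)
t=12: X=(-8, -2), d=0 → +e1, X_13=(-7, -2)
t=13: X=(-7, -2), d=0 → +e1, X_14=(-6, -2)
t=14: X=(-6, -2), d=0 → +e1, X_15=(-5, -2)


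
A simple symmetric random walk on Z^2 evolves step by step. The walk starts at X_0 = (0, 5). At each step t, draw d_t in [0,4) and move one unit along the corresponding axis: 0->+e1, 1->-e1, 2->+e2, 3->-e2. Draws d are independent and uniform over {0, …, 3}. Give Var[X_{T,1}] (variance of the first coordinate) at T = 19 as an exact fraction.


19/2

Outcome values over d=0..3: [1, -1, 0, 0]
Σy = 0, Σy² = 2, M = 4
μ = 0/4 = 0,  σ² = 2/4 − (0)² = 1/2
Independent increments: Var[X_19] = 19·σ² = 19·(1/2) = 19/2


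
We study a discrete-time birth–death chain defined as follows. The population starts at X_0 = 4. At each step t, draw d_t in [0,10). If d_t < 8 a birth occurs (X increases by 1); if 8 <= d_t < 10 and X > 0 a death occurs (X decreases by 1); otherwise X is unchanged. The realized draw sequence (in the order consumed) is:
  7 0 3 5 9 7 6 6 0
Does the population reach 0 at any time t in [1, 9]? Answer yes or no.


no

t=0: X=4, d=7 → birth, X_1=5
t=1: X=5, d=0 → birth, X_2=6
t=2: X=6, d=3 → birth, X_3=7
t=3: X=7, d=5 → birth, X_4=8
t=4: X=8, d=9 → death, X_5=7
t=5: X=7, d=7 → birth, X_6=8
t=6: X=8, d=6 → birth, X_7=9
t=7: X=9, d=6 → birth, X_8=10
t=8: X=10, d=0 → birth, X_9=11


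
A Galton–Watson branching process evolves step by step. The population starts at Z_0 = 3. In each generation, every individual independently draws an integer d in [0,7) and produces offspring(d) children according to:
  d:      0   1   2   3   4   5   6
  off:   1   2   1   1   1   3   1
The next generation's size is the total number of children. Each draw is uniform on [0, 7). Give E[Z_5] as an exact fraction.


300000/16807

Outcome values over d=0..6: [1, 2, 1, 1, 1, 3, 1]
Σy = 10, Σy² = 18, M = 7
μ = 10/7 = 10/7,  σ² = 18/7 − (10/7)² = 26/49
E[Z_0] = 3
E[Z_1] = 10/7·E[Z_0] = 30/7
E[Z_2] = 10/7·E[Z_1] = 300/49
E[Z_3] = 10/7·E[Z_2] = 3000/343
E[Z_4] = 10/7·E[Z_3] = 30000/2401
E[Z_5] = 10/7·E[Z_4] = 300000/16807


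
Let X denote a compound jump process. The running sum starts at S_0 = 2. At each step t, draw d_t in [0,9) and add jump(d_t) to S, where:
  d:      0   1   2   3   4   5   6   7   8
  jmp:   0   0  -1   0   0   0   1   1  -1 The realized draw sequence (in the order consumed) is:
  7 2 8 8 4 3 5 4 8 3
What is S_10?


-1

t=0: S=2, d=7, jump=1, S_1=3
t=1: S=3, d=2, jump=-1, S_2=2
t=2: S=2, d=8, jump=-1, S_3=1
t=3: S=1, d=8, jump=-1, S_4=0
t=4: S=0, d=4, jump=0, S_5=0
t=5: S=0, d=3, jump=0, S_6=0
t=6: S=0, d=5, jump=0, S_7=0
t=7: S=0, d=4, jump=0, S_8=0
t=8: S=0, d=8, jump=-1, S_9=-1
t=9: S=-1, d=3, jump=0, S_10=-1


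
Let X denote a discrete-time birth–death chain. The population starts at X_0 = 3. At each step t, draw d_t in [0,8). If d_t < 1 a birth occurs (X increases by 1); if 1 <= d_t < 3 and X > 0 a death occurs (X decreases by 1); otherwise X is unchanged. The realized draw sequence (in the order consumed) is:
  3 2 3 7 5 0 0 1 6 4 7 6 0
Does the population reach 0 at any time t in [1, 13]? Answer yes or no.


t=0: X=3, d=3 → hold, X_1=3
t=1: X=3, d=2 → death, X_2=2
t=2: X=2, d=3 → hold, X_3=2
t=3: X=2, d=7 → hold, X_4=2
t=4: X=2, d=5 → hold, X_5=2
t=5: X=2, d=0 → birth, X_6=3
t=6: X=3, d=0 → birth, X_7=4
t=7: X=4, d=1 → death, X_8=3
t=8: X=3, d=6 → hold, X_9=3
t=9: X=3, d=4 → hold, X_10=3
t=10: X=3, d=7 → hold, X_11=3
t=11: X=3, d=6 → hold, X_12=3
t=12: X=3, d=0 → birth, X_13=4

no


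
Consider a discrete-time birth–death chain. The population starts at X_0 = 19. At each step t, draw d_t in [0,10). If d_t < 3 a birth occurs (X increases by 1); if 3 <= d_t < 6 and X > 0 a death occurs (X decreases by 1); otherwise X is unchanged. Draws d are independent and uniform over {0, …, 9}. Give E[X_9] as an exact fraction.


X can drop by at most 1 per step and X_0 = 19 > T = 9, so X_t >= 19 − t >= 10 > 0 for every t <= 9: the floor at 0 (the 'and X > 0' condition) never binds. Hence X_9 = X_0 + Σ_{t<9} Y_t with i.i.d. increments Y_t = y(d_t) ∈ {+1, −1, 0}.
Outcome values over d=0..9: [1, 1, 1, -1, -1, -1, 0, 0, 0, 0]
Σy = 0, Σy² = 6, M = 10
μ = 0/10 = 0,  σ² = 6/10 − (0)² = 3/5
E[X_9] = 19 + 9·(0) = 19

19


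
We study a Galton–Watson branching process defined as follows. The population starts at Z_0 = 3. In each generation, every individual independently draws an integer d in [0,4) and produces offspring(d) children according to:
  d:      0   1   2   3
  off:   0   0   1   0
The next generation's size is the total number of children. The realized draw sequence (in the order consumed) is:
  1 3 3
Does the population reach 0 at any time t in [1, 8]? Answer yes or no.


gen 0: Z_0=3, draws=[1, 3, 3], offspring=[0, 0, 0], Z_1=0
gen 1: Z_1=0, draws=[], offspring=[], Z_2=0
gen 2: Z_2=0, draws=[], offspring=[], Z_3=0
gen 3: Z_3=0, draws=[], offspring=[], Z_4=0
gen 4: Z_4=0, draws=[], offspring=[], Z_5=0
gen 5: Z_5=0, draws=[], offspring=[], Z_6=0
gen 6: Z_6=0, draws=[], offspring=[], Z_7=0
gen 7: Z_7=0, draws=[], offspring=[], Z_8=0

yes


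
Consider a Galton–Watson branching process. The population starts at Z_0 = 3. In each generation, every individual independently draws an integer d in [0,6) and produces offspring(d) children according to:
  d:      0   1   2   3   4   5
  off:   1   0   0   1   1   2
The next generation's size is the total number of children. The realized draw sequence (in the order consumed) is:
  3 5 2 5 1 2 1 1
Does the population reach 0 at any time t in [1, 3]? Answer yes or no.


yes

gen 0: Z_0=3, draws=[3, 5, 2], offspring=[1, 2, 0], Z_1=3
gen 1: Z_1=3, draws=[5, 1, 2], offspring=[2, 0, 0], Z_2=2
gen 2: Z_2=2, draws=[1, 1], offspring=[0, 0], Z_3=0


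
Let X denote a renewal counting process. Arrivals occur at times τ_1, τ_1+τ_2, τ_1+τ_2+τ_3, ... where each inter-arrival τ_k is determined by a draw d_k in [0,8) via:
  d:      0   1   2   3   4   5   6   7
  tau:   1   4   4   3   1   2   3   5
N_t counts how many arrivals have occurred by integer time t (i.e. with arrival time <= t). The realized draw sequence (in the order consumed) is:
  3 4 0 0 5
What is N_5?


draw d_1=3: τ_1=3, arrival time A_1=3
draw d_2=4: τ_2=1, arrival time A_2=4
draw d_3=0: τ_3=1, arrival time A_3=5
draw d_4=0: τ_4=1, arrival time A_4=6
draw d_5=5: τ_5=2, arrival time A_5=8
N_t over t=0..5: 0:0 1:0 2:0 3:1 4:2 5:3

3


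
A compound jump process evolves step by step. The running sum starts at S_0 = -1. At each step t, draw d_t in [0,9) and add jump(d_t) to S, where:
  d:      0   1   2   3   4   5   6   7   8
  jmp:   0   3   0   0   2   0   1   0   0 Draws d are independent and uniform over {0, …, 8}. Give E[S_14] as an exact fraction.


Outcome values over d=0..8: [0, 3, 0, 0, 2, 0, 1, 0, 0]
Σy = 6, Σy² = 14, M = 9
μ = 6/9 = 2/3,  σ² = 14/9 − (2/3)² = 10/9
E[S_14] = -1 + 14·(2/3) = 25/3

25/3


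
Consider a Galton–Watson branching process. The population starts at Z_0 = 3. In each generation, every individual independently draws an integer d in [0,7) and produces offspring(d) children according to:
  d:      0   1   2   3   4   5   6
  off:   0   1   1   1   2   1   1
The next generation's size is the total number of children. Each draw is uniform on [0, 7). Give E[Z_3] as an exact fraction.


3

Outcome values over d=0..6: [0, 1, 1, 1, 2, 1, 1]
Σy = 7, Σy² = 9, M = 7
μ = 7/7 = 1,  σ² = 9/7 − (1)² = 2/7
E[Z_0] = 3
E[Z_1] = 1·E[Z_0] = 3
E[Z_2] = 1·E[Z_1] = 3
E[Z_3] = 1·E[Z_2] = 3


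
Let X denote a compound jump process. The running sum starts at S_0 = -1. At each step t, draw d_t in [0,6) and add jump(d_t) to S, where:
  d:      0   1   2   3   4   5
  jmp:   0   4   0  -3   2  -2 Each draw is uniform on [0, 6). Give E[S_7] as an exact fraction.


Outcome values over d=0..5: [0, 4, 0, -3, 2, -2]
Σy = 1, Σy² = 33, M = 6
μ = 1/6 = 1/6,  σ² = 33/6 − (1/6)² = 197/36
E[S_7] = -1 + 7·(1/6) = 1/6

1/6


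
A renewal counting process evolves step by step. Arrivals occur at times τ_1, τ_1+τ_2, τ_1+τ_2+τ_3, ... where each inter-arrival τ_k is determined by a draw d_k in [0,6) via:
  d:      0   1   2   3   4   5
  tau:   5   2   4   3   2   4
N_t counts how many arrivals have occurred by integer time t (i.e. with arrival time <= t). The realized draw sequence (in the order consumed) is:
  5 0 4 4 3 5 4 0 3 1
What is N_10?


2

draw d_1=5: τ_1=4, arrival time A_1=4
draw d_2=0: τ_2=5, arrival time A_2=9
draw d_3=4: τ_3=2, arrival time A_3=11
draw d_4=4: τ_4=2, arrival time A_4=13
draw d_5=3: τ_5=3, arrival time A_5=16
draw d_6=5: τ_6=4, arrival time A_6=20
draw d_7=4: τ_7=2, arrival time A_7=22
draw d_8=0: τ_8=5, arrival time A_8=27
draw d_9=3: τ_9=3, arrival time A_9=30
draw d_10=1: τ_10=2, arrival time A_10=32
N_t over t=0..10: 0:0 1:0 2:0 3:0 4:1 5:1 6:1 7:1 8:1 9:2 10:2


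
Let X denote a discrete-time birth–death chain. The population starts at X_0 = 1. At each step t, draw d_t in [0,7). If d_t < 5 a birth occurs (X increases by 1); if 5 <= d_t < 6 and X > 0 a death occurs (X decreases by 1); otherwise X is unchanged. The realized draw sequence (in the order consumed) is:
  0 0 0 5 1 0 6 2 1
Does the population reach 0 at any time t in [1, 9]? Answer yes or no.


no

t=0: X=1, d=0 → birth, X_1=2
t=1: X=2, d=0 → birth, X_2=3
t=2: X=3, d=0 → birth, X_3=4
t=3: X=4, d=5 → death, X_4=3
t=4: X=3, d=1 → birth, X_5=4
t=5: X=4, d=0 → birth, X_6=5
t=6: X=5, d=6 → hold, X_7=5
t=7: X=5, d=2 → birth, X_8=6
t=8: X=6, d=1 → birth, X_9=7


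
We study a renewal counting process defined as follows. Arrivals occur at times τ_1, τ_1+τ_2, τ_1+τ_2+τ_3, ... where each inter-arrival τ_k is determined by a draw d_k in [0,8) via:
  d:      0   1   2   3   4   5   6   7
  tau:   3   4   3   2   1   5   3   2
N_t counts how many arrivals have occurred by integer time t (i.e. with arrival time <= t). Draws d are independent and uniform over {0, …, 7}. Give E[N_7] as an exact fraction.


4575977/2097152

Inter-arrival values over d=0..7: [3, 4, 3, 2, 1, 5, 3, 2]
Each d has probability 1/8, so the pmf of τ is: f(1) = 1/8, f(2) = 1/4, f(3) = 3/8, f(4) = 1/8, f(5) = 1/8
Renewal equation for m(n) = E[N_n]: condition on τ_1 = k (if k <= n, one arrival plus a fresh copy on the remaining n−k steps): m(n) = F(n) + Σ_{k<=n} f(k)·m(n−k), where F(n) = P(τ <= n) and m(0) = 0
m(1) = F(1) = 1/8
m(2) = F(2) + f(1)·m(1) = 3/8 + 1/8·1/8 = 25/64
m(3) = F(3) + f(1)·m(2) + f(2)·m(1) = 3/4 + 1/8·25/64 + 1/4·1/8 = 425/512
m(4) = F(4) + f(1)·m(3) + f(2)·m(2) + f(3)·m(1) = 7/8 + 1/8·425/512 + 1/4·25/64 + 3/8·1/8 = 4601/4096
m(5) = F(5) + f(1)·m(4) + f(2)·m(3) + f(3)·m(2) + f(4)·m(1) = 1 + 1/8·4601/4096 + 1/4·425/512 + 3/8·25/64 + 1/8·1/8 = 49481/32768
m(6) = F(6) + f(1)·m(5) + f(2)·m(4) + f(3)·m(3) + f(4)·m(2) + f(5)·m(1) = 1 + 1/8·49481/32768 + 1/4·4601/4096 + 3/8·425/512 + 1/8·25/64 + 1/8·1/8 = 483737/262144
m(7) = F(7) + f(1)·m(6) + f(2)·m(5) + f(3)·m(4) + f(4)·m(3) + f(5)·m(2) = 1 + 1/8·483737/262144 + 1/4·49481/32768 + 3/8·4601/4096 + 1/8·425/512 + 1/8·25/64 = 4575977/2097152
E[N_7] = m(7) = 4575977/2097152


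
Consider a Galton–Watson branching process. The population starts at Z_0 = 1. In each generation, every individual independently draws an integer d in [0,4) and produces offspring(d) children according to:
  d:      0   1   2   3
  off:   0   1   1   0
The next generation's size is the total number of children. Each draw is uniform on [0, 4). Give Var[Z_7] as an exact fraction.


Outcome values over d=0..3: [0, 1, 1, 0]
Σy = 2, Σy² = 2, M = 4
μ = 2/4 = 1/2,  σ² = 2/4 − (1/2)² = 1/4
V_0 = 0, E_0 = 1
V_1 = 1/4·E_0 + (1/2)²·V_0 = 1/4;  E_1 = 1/2
V_2 = 1/4·E_1 + (1/2)²·V_1 = 3/16;  E_2 = 1/4
V_3 = 1/4·E_2 + (1/2)²·V_2 = 7/64;  E_3 = 1/8
V_4 = 1/4·E_3 + (1/2)²·V_3 = 15/256;  E_4 = 1/16
V_5 = 1/4·E_4 + (1/2)²·V_4 = 31/1024;  E_5 = 1/32
V_6 = 1/4·E_5 + (1/2)²·V_5 = 63/4096;  E_6 = 1/64
V_7 = 1/4·E_6 + (1/2)²·V_6 = 127/16384;  E_7 = 1/128

127/16384


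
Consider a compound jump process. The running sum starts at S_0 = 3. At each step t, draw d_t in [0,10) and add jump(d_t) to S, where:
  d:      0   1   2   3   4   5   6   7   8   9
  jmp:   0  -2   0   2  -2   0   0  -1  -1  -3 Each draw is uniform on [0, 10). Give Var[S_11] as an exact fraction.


1991/100

Outcome values over d=0..9: [0, -2, 0, 2, -2, 0, 0, -1, -1, -3]
Σy = -7, Σy² = 23, M = 10
μ = -7/10 = -7/10,  σ² = 23/10 − (-7/10)² = 181/100
Independent increments: Var[S_11] = 11·σ² = 11·(181/100) = 1991/100
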